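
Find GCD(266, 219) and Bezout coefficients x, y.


Tabular extended Euclidean (each row: r = 266*s + 219*t):
r=266, s=1, t=0
r=219, s=0, t=1
q=1: r=47, s=1, t=-1   [266*(1) + 219*(-1) = 47]
q=4: r=31, s=-4, t=5   [266*(-4) + 219*(5) = 31]
q=1: r=16, s=5, t=-6   [266*(5) + 219*(-6) = 16]
q=1: r=15, s=-9, t=11   [266*(-9) + 219*(11) = 15]
q=1: r=1, s=14, t=-17   [266*(14) + 219*(-17) = 1]
q=15: r=0, s=-219, t=266   [266*(-219) + 219*(266) = 0]
GCD = 1; from the row with r=1: x=14, y=-17
Check: 266*(14) + 219*(-17) = 3724 - 3723 = 1

GCD = 1, x = 14, y = -17


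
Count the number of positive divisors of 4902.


4902 = 2^1 × 3^1 × 19^1 × 43^1
d(4902) = (1+1) × (1+1) × (1+1) × (1+1) = 16

16 divisors


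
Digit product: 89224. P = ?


8 × 9 × 2 × 2 × 4 = 1152


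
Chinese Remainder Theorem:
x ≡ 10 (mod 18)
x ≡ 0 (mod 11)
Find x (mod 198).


M = 18*11 = 198
M1 = M/18 = 11, M2 = M/11 = 18
M1^(-1) mod 18 = 5, M2^(-1) mod 11 = 8
x = 10*11*5 + 0*18*8 = 550
550 mod 198 = 154
Check: 154 mod 18 = 10 ✓, 154 mod 11 = 0 ✓

x ≡ 154 (mod 198)


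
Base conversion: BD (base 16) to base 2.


BD (base 16) = 189 (decimal)
189 (decimal) = 10111101 (base 2)


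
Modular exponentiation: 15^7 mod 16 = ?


15^1 mod 16 = 15
15^2 mod 16 = 1
15^3 mod 16 = 15
15^4 mod 16 = 1
15^5 mod 16 = 15
15^6 mod 16 = 1
15^7 mod 16 = 15


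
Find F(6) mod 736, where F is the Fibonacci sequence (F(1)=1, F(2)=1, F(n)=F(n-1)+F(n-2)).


F(k) mod 736 for k=1..6:
1, 1, 2, 3, 5, 8
F(6) mod 736 = 8


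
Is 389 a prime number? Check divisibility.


Check divisors up to sqrt(389) = 19.7231
No divisors found.
389 is prime.

Yes, 389 is prime


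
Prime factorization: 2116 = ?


2116 / 2 = 1058
1058 / 2 = 529
529 / 23 = 23
23 / 23 = 1
2116 = 2^2 × 23^2


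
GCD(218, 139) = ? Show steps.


218 = 1 * 139 + 79
139 = 1 * 79 + 60
79 = 1 * 60 + 19
60 = 3 * 19 + 3
19 = 6 * 3 + 1
3 = 3 * 1 + 0
GCD = 1


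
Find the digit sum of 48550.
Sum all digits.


4 + 8 + 5 + 5 + 0 = 22


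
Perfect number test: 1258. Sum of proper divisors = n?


Proper divisors of 1258: 1, 2, 17, 34, 37, 74, 629
Sum = 1 + 2 + 17 + 34 + 37 + 74 + 629 = 794

No, 1258 is not perfect (794 ≠ 1258)


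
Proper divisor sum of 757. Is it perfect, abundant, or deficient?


Proper divisors: 1
Sum = 1 = 1
1 < 757 → deficient

s(757) = 1 (deficient)


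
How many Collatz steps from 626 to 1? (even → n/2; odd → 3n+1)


626 → 313 → 940 → 470 → 235 → 706 → 353 → 1060 → 530 → 265 → 796 → 398 → 199 → 598 → 299 → 898 → 449 → 1348 → 674 → 337 → 1012 → 506 → 253 → 760 → 380 → 190 → 95 → 286 → 143 → 430 → 215 → 646 → 323 → 970 → 485 → 1456 → 728 → 364 → 182 → 91 → 274 → 137 → 412 → 206 → 103 → 310 → 155 → 466 → 233 → 700 → 350 → 175 → 526 → 263 → 790 → 395 → 1186 → 593 → 1780 → 890 → 445 → 1336 → 668 → 334 → 167 → 502 → 251 → 754 → 377 → 1132 → 566 → 283 → 850 → 425 → 1276 → 638 → 319 → 958 → 479 → 1438 → 719 → 2158 → 1079 → 3238 → 1619 → 4858 → 2429 → 7288 → 3644 → 1822 → 911 → 2734 → 1367 → 4102 → 2051 → 6154 → 3077 → 9232 → 4616 → 2308 → 1154 → 577 → 1732 → 866 → 433 → 1300 → 650 → 325 → 976 → 488 → 244 → 122 → 61 → 184 → 92 → 46 → 23 → 70 → 35 → 106 → 53 → 160 → 80 → 40 → 20 → 10 → 5 → 16 → 8 → 4 → 2 → 1
Total steps = 131

131 steps


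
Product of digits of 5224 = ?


5 × 2 × 2 × 4 = 80


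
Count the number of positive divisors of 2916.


2916 = 2^2 × 3^6
d(2916) = (2+1) × (6+1) = 21

21 divisors


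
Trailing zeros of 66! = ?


floor(66/5) = 13
floor(66/25) = 2
Total = 15

15 trailing zeros


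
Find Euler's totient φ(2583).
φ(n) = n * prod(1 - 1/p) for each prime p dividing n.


2583 = 3^2 × 7 × 41
Prime factors: 3, 7, 41
φ(2583) = 2583 × (1-1/3) × (1-1/7) × (1-1/41)
= 2583 × 2/3 × 6/7 × 40/41 = 1440

φ(2583) = 1440


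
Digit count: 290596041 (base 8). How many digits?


290596041 in base 8 = 2124422311
Number of digits = 10

10 digits (base 8)


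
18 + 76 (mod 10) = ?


18 + 76 = 94
94 mod 10 = 4


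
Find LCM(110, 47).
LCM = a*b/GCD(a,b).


GCD(110, 47) = 1
LCM = 110*47/1 = 5170/1 = 5170

LCM = 5170


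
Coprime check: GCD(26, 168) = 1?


Euclidean algorithm:
168 = 6 * 26 + 12
26 = 2 * 12 + 2
12 = 6 * 2 + 0
GCD(26, 168) = 2

No, not coprime (GCD = 2)


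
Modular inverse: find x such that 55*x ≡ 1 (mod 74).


Use the extended Euclidean algorithm on (74, 55); each row r = 74*s + 55*t:
r=74, s=1, t=0
r=55, s=0, t=1
q=1: r=19, s=1, t=-1   [74*(1) + 55*(-1) = 19]
q=2: r=17, s=-2, t=3   [74*(-2) + 55*(3) = 17]
q=1: r=2, s=3, t=-4   [74*(3) + 55*(-4) = 2]
q=8: r=1, s=-26, t=35   [74*(-26) + 55*(35) = 1]
q=2: r=0, s=55, t=-74   [74*(55) + 55*(-74) = 0]
GCD = 1 with t = 35, so 55*(35) ≡ 1 (mod 74)
Inverse = 35 mod 74 = 35
Check: 55 * 35 = 1925 ≡ 1 (mod 74)

55^(-1) ≡ 35 (mod 74)


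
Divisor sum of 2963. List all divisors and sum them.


Divisors of 2963: 1, 2963
Sum = 1 + 2963 = 2964

σ(2963) = 2964


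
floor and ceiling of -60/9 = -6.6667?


-60/9 = -6.6667
floor = -7
ceil = -6

floor = -7, ceil = -6


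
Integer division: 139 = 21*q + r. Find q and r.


139 = 21 * 6 + 13
Check: 126 + 13 = 139

q = 6, r = 13


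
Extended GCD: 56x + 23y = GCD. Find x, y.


Tabular extended Euclidean (each row: r = 56*s + 23*t):
r=56, s=1, t=0
r=23, s=0, t=1
q=2: r=10, s=1, t=-2   [56*(1) + 23*(-2) = 10]
q=2: r=3, s=-2, t=5   [56*(-2) + 23*(5) = 3]
q=3: r=1, s=7, t=-17   [56*(7) + 23*(-17) = 1]
q=3: r=0, s=-23, t=56   [56*(-23) + 23*(56) = 0]
GCD = 1; from the row with r=1: x=7, y=-17
Check: 56*(7) + 23*(-17) = 392 - 391 = 1

GCD = 1, x = 7, y = -17


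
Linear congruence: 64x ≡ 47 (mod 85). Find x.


GCD(64, 85) = 1, unique solution
a^(-1) mod 85 = 4
x = 4 * 47 mod 85 = 18

x ≡ 18 (mod 85)


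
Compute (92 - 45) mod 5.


92 - 45 = 47
47 mod 5 = 2


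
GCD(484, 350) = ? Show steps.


484 = 1 * 350 + 134
350 = 2 * 134 + 82
134 = 1 * 82 + 52
82 = 1 * 52 + 30
52 = 1 * 30 + 22
30 = 1 * 22 + 8
22 = 2 * 8 + 6
8 = 1 * 6 + 2
6 = 3 * 2 + 0
GCD = 2


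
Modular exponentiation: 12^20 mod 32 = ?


12^1 mod 32 = 12
12^2 mod 32 = 16
12^3 mod 32 = 0
12^4 mod 32 = 0
12^5 mod 32 = 0
12^6 mod 32 = 0
12^7 mod 32 = 0
12^8 mod 32 = 0
12^9 mod 32 = 0
12^10 mod 32 = 0
12^11 mod 32 = 0
12^12 mod 32 = 0
12^13 mod 32 = 0
12^14 mod 32 = 0
12^15 mod 32 = 0
12^16 mod 32 = 0
12^17 mod 32 = 0
12^18 mod 32 = 0
12^19 mod 32 = 0
12^20 mod 32 = 0


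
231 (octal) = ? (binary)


231 (base 8) = 153 (decimal)
153 (decimal) = 10011001 (base 2)


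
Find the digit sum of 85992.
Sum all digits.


8 + 5 + 9 + 9 + 2 = 33


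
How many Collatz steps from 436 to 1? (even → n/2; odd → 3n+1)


436 → 218 → 109 → 328 → 164 → 82 → 41 → 124 → 62 → 31 → 94 → 47 → 142 → 71 → 214 → 107 → 322 → 161 → 484 → 242 → 121 → 364 → 182 → 91 → 274 → 137 → 412 → 206 → 103 → 310 → 155 → 466 → 233 → 700 → 350 → 175 → 526 → 263 → 790 → 395 → 1186 → 593 → 1780 → 890 → 445 → 1336 → 668 → 334 → 167 → 502 → 251 → 754 → 377 → 1132 → 566 → 283 → 850 → 425 → 1276 → 638 → 319 → 958 → 479 → 1438 → 719 → 2158 → 1079 → 3238 → 1619 → 4858 → 2429 → 7288 → 3644 → 1822 → 911 → 2734 → 1367 → 4102 → 2051 → 6154 → 3077 → 9232 → 4616 → 2308 → 1154 → 577 → 1732 → 866 → 433 → 1300 → 650 → 325 → 976 → 488 → 244 → 122 → 61 → 184 → 92 → 46 → 23 → 70 → 35 → 106 → 53 → 160 → 80 → 40 → 20 → 10 → 5 → 16 → 8 → 4 → 2 → 1
Total steps = 115

115 steps


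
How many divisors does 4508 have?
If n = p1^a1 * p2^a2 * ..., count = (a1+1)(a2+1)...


4508 = 2^2 × 7^2 × 23^1
d(4508) = (2+1) × (2+1) × (1+1) = 18

18 divisors


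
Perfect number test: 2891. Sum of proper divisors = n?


Proper divisors of 2891: 1, 7, 49, 59, 413
Sum = 1 + 7 + 49 + 59 + 413 = 529

No, 2891 is not perfect (529 ≠ 2891)


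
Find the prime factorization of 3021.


3021 / 3 = 1007
1007 / 19 = 53
53 / 53 = 1
3021 = 3 × 19 × 53


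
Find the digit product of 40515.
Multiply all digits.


4 × 0 × 5 × 1 × 5 = 0


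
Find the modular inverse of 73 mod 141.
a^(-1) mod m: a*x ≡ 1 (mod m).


Use the extended Euclidean algorithm on (141, 73); each row r = 141*s + 73*t:
r=141, s=1, t=0
r=73, s=0, t=1
q=1: r=68, s=1, t=-1   [141*(1) + 73*(-1) = 68]
q=1: r=5, s=-1, t=2   [141*(-1) + 73*(2) = 5]
q=13: r=3, s=14, t=-27   [141*(14) + 73*(-27) = 3]
q=1: r=2, s=-15, t=29   [141*(-15) + 73*(29) = 2]
q=1: r=1, s=29, t=-56   [141*(29) + 73*(-56) = 1]
q=2: r=0, s=-73, t=141   [141*(-73) + 73*(141) = 0]
GCD = 1 with t = -56, so 73*(-56) ≡ 1 (mod 141)
Inverse = -56 mod 141 = 85
Check: 73 * 85 = 6205 ≡ 1 (mod 141)

73^(-1) ≡ 85 (mod 141)


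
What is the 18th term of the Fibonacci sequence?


Sequence: 1, 1, 2, 3, 5, 8, 13, 21, 34, 55, 89, 144, 233, 377, 610, 987, 1597, 2584
F(18) = 2584


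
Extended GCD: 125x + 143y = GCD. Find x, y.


Tabular extended Euclidean (each row: r = 125*s + 143*t):
r=125, s=1, t=0
r=143, s=0, t=1
q=0: r=125, s=1, t=0   [125*(1) + 143*(0) = 125]
q=1: r=18, s=-1, t=1   [125*(-1) + 143*(1) = 18]
q=6: r=17, s=7, t=-6   [125*(7) + 143*(-6) = 17]
q=1: r=1, s=-8, t=7   [125*(-8) + 143*(7) = 1]
q=17: r=0, s=143, t=-125   [125*(143) + 143*(-125) = 0]
GCD = 1; from the row with r=1: x=-8, y=7
Check: 125*(-8) + 143*(7) = -1000 + 1001 = 1

GCD = 1, x = -8, y = 7


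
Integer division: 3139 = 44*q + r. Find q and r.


3139 = 44 * 71 + 15
Check: 3124 + 15 = 3139

q = 71, r = 15


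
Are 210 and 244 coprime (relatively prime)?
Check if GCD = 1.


Euclidean algorithm:
244 = 1 * 210 + 34
210 = 6 * 34 + 6
34 = 5 * 6 + 4
6 = 1 * 4 + 2
4 = 2 * 2 + 0
GCD(210, 244) = 2

No, not coprime (GCD = 2)


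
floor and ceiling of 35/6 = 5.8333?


35/6 = 5.8333
floor = 5
ceil = 6

floor = 5, ceil = 6


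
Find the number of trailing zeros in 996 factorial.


floor(996/5) = 199
floor(996/25) = 39
floor(996/125) = 7
floor(996/625) = 1
Total = 246

246 trailing zeros


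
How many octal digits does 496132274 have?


496132274 in base 8 = 3544460262
Number of digits = 10

10 digits (base 8)


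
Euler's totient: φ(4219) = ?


4219 = 4219
Prime factors: 4219
φ(4219) = 4219 × (1-1/4219)
= 4219 × 4218/4219 = 4218

φ(4219) = 4218


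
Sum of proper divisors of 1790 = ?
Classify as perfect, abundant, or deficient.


Proper divisors: 1, 2, 5, 10, 179, 358, 895
Sum = 1 + 2 + 5 + 10 + 179 + 358 + 895 = 1450
1450 < 1790 → deficient

s(1790) = 1450 (deficient)


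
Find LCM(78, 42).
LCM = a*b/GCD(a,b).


GCD(78, 42) = 6
LCM = 78*42/6 = 3276/6 = 546

LCM = 546


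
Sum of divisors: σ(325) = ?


Divisors of 325: 1, 5, 13, 25, 65, 325
Sum = 1 + 5 + 13 + 25 + 65 + 325 = 434

σ(325) = 434


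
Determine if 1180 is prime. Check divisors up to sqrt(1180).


1180 / 2 = 590 (exact division)
1180 is NOT prime.

No, 1180 is not prime


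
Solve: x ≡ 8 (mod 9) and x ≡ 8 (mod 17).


M = 9*17 = 153
M1 = M/9 = 17, M2 = M/17 = 9
M1^(-1) mod 9 = 8, M2^(-1) mod 17 = 2
x = 8*17*8 + 8*9*2 = 1232
1232 mod 153 = 8
Check: 8 mod 9 = 8 ✓, 8 mod 17 = 8 ✓

x ≡ 8 (mod 153)


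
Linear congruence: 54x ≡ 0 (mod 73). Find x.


GCD(54, 73) = 1, unique solution
a^(-1) mod 73 = 23
x = 23 * 0 mod 73 = 0

x ≡ 0 (mod 73)


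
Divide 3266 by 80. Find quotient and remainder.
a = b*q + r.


3266 = 80 * 40 + 66
Check: 3200 + 66 = 3266

q = 40, r = 66


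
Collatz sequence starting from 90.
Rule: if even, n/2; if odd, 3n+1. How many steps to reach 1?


90 → 45 → 136 → 68 → 34 → 17 → 52 → 26 → 13 → 40 → 20 → 10 → 5 → 16 → 8 → 4 → 2 → 1
Total steps = 17

17 steps


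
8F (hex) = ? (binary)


8F (base 16) = 143 (decimal)
143 (decimal) = 10001111 (base 2)


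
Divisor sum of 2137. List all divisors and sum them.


Divisors of 2137: 1, 2137
Sum = 1 + 2137 = 2138

σ(2137) = 2138


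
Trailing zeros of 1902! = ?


floor(1902/5) = 380
floor(1902/25) = 76
floor(1902/125) = 15
floor(1902/625) = 3
Total = 474

474 trailing zeros


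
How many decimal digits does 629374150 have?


629374150 has 9 digits in base 10
floor(log10(629374150)) + 1 = floor(8.7989) + 1 = 9

9 digits (base 10)


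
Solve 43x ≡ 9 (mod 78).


GCD(43, 78) = 1, unique solution
a^(-1) mod 78 = 49
x = 49 * 9 mod 78 = 51

x ≡ 51 (mod 78)


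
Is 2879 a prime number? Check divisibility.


Check divisors up to sqrt(2879) = 53.6563
No divisors found.
2879 is prime.

Yes, 2879 is prime


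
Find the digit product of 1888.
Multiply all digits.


1 × 8 × 8 × 8 = 512


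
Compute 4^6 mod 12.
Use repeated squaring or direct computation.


4^1 mod 12 = 4
4^2 mod 12 = 4
4^3 mod 12 = 4
4^4 mod 12 = 4
4^5 mod 12 = 4
4^6 mod 12 = 4


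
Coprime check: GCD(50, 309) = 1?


Euclidean algorithm:
309 = 6 * 50 + 9
50 = 5 * 9 + 5
9 = 1 * 5 + 4
5 = 1 * 4 + 1
4 = 4 * 1 + 0
GCD(50, 309) = 1

Yes, coprime (GCD = 1)


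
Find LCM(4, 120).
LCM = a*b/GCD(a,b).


GCD(4, 120) = 4
LCM = 4*120/4 = 480/4 = 120

LCM = 120


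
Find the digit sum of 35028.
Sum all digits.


3 + 5 + 0 + 2 + 8 = 18


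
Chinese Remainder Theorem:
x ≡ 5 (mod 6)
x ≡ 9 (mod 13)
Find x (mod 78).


M = 6*13 = 78
M1 = M/6 = 13, M2 = M/13 = 6
M1^(-1) mod 6 = 1, M2^(-1) mod 13 = 11
x = 5*13*1 + 9*6*11 = 659
659 mod 78 = 35
Check: 35 mod 6 = 5 ✓, 35 mod 13 = 9 ✓

x ≡ 35 (mod 78)


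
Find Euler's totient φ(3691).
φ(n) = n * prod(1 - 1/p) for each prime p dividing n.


3691 = 3691
Prime factors: 3691
φ(3691) = 3691 × (1-1/3691)
= 3691 × 3690/3691 = 3690

φ(3691) = 3690


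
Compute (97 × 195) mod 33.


97 × 195 = 18915
18915 mod 33 = 6


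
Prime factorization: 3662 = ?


3662 / 2 = 1831
1831 / 1831 = 1
3662 = 2 × 1831


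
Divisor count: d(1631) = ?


1631 = 7^1 × 233^1
d(1631) = (1+1) × (1+1) = 4

4 divisors


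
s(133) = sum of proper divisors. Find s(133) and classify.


Proper divisors: 1, 7, 19
Sum = 1 + 7 + 19 = 27
27 < 133 → deficient

s(133) = 27 (deficient)


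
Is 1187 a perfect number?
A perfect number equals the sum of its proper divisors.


Proper divisors of 1187: 1
Sum = 1 = 1

No, 1187 is not perfect (1 ≠ 1187)


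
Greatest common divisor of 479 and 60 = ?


479 = 7 * 60 + 59
60 = 1 * 59 + 1
59 = 59 * 1 + 0
GCD = 1


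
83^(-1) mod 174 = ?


Use the extended Euclidean algorithm on (174, 83); each row r = 174*s + 83*t:
r=174, s=1, t=0
r=83, s=0, t=1
q=2: r=8, s=1, t=-2   [174*(1) + 83*(-2) = 8]
q=10: r=3, s=-10, t=21   [174*(-10) + 83*(21) = 3]
q=2: r=2, s=21, t=-44   [174*(21) + 83*(-44) = 2]
q=1: r=1, s=-31, t=65   [174*(-31) + 83*(65) = 1]
q=2: r=0, s=83, t=-174   [174*(83) + 83*(-174) = 0]
GCD = 1 with t = 65, so 83*(65) ≡ 1 (mod 174)
Inverse = 65 mod 174 = 65
Check: 83 * 65 = 5395 ≡ 1 (mod 174)

83^(-1) ≡ 65 (mod 174)


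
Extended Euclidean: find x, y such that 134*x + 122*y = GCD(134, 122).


Tabular extended Euclidean (each row: r = 134*s + 122*t):
r=134, s=1, t=0
r=122, s=0, t=1
q=1: r=12, s=1, t=-1   [134*(1) + 122*(-1) = 12]
q=10: r=2, s=-10, t=11   [134*(-10) + 122*(11) = 2]
q=6: r=0, s=61, t=-67   [134*(61) + 122*(-67) = 0]
GCD = 2; from the row with r=2: x=-10, y=11
Check: 134*(-10) + 122*(11) = -1340 + 1342 = 2

GCD = 2, x = -10, y = 11


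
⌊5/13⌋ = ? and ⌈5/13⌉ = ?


5/13 = 0.3846
floor = 0
ceil = 1

floor = 0, ceil = 1


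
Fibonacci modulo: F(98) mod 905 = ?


F(k) mod 905 for k=1..98:
1, 1, 2, 3, 5, 8, 13, 21, 34, 55, 89, 144, 233, 377, 610, 82, 692, 774, 561, 430, 86, 516, 602, 213, 815, 123, 33, 156, 189, 345, 534, 879, 508, 482, 85, 567, 652, 314, 61, 375, 436, 811, 342, 248, 590, 838, 523, 456, 74, 530, 604, 229, 833, 157, 85, 242, 327, 569, 896, 560, 551, 206, 757, 58, 815, 873, 783, 751, 629, 475, 199, 674, 873, 642, 610, 347, 52, 399, 451, 850, 396, 341, 737, 173, 5, 178, 183, 361, 544, 0, 544, 544, 183, 727, 5, 732, 737, 564
F(98) mod 905 = 564


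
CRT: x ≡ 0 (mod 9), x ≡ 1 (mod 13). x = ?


M = 9*13 = 117
M1 = M/9 = 13, M2 = M/13 = 9
M1^(-1) mod 9 = 7, M2^(-1) mod 13 = 3
x = 0*13*7 + 1*9*3 = 27
27 mod 117 = 27
Check: 27 mod 9 = 0 ✓, 27 mod 13 = 1 ✓

x ≡ 27 (mod 117)


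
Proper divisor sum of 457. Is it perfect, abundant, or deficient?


Proper divisors: 1
Sum = 1 = 1
1 < 457 → deficient

s(457) = 1 (deficient)


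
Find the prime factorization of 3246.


3246 / 2 = 1623
1623 / 3 = 541
541 / 541 = 1
3246 = 2 × 3 × 541


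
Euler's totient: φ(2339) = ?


2339 = 2339
Prime factors: 2339
φ(2339) = 2339 × (1-1/2339)
= 2339 × 2338/2339 = 2338

φ(2339) = 2338


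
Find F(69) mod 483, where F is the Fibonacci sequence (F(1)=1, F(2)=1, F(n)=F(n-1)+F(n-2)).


F(k) mod 483 for k=1..69:
1, 1, 2, 3, 5, 8, 13, 21, 34, 55, 89, 144, 233, 377, 127, 21, 148, 169, 317, 3, 320, 323, 160, 0, 160, 160, 320, 480, 317, 314, 148, 462, 127, 106, 233, 339, 89, 428, 34, 462, 13, 475, 5, 480, 2, 482, 1, 0, 1, 1, 2, 3, 5, 8, 13, 21, 34, 55, 89, 144, 233, 377, 127, 21, 148, 169, 317, 3, 320
F(69) mod 483 = 320


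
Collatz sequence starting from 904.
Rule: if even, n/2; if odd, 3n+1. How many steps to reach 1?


904 → 452 → 226 → 113 → 340 → 170 → 85 → 256 → 128 → 64 → 32 → 16 → 8 → 4 → 2 → 1
Total steps = 15

15 steps


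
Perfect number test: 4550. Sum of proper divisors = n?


Proper divisors of 4550: 1, 2, 5, 7, 10, 13, 14, 25, 26, 35, 50, 65, 70, 91, 130, 175, 182, 325, 350, 455, 650, 910, 2275
Sum = 1 + 2 + 5 + 7 + 10 + 13 + 14 + 25 + 26 + 35 + 50 + 65 + 70 + 91 + 130 + 175 + 182 + 325 + 350 + 455 + 650 + 910 + 2275 = 5866

No, 4550 is not perfect (5866 ≠ 4550)


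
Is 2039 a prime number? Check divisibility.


Check divisors up to sqrt(2039) = 45.1553
No divisors found.
2039 is prime.

Yes, 2039 is prime


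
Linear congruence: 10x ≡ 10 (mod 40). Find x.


GCD(10, 40) = 10 divides 10
Divide: 1x ≡ 1 (mod 4)
x ≡ 1 (mod 4)


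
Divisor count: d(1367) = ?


1367 = 1367^1
d(1367) = (1+1) = 2

2 divisors


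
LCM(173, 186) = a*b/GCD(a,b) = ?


GCD(173, 186) = 1
LCM = 173*186/1 = 32178/1 = 32178

LCM = 32178


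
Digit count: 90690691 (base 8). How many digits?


90690691 in base 8 = 531752203
Number of digits = 9

9 digits (base 8)


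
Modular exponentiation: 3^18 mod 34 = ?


3^1 mod 34 = 3
3^2 mod 34 = 9
3^3 mod 34 = 27
3^4 mod 34 = 13
3^5 mod 34 = 5
3^6 mod 34 = 15
3^7 mod 34 = 11
3^8 mod 34 = 33
3^9 mod 34 = 31
3^10 mod 34 = 25
3^11 mod 34 = 7
3^12 mod 34 = 21
3^13 mod 34 = 29
3^14 mod 34 = 19
3^15 mod 34 = 23
3^16 mod 34 = 1
3^17 mod 34 = 3
3^18 mod 34 = 9


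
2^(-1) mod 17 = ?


Use the extended Euclidean algorithm on (17, 2); each row r = 17*s + 2*t:
r=17, s=1, t=0
r=2, s=0, t=1
q=8: r=1, s=1, t=-8   [17*(1) + 2*(-8) = 1]
q=2: r=0, s=-2, t=17   [17*(-2) + 2*(17) = 0]
GCD = 1 with t = -8, so 2*(-8) ≡ 1 (mod 17)
Inverse = -8 mod 17 = 9
Check: 2 * 9 = 18 ≡ 1 (mod 17)

2^(-1) ≡ 9 (mod 17)


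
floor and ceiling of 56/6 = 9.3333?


56/6 = 9.3333
floor = 9
ceil = 10

floor = 9, ceil = 10


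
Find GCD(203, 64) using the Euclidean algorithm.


203 = 3 * 64 + 11
64 = 5 * 11 + 9
11 = 1 * 9 + 2
9 = 4 * 2 + 1
2 = 2 * 1 + 0
GCD = 1


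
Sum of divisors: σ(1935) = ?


Divisors of 1935: 1, 3, 5, 9, 15, 43, 45, 129, 215, 387, 645, 1935
Sum = 1 + 3 + 5 + 9 + 15 + 43 + 45 + 129 + 215 + 387 + 645 + 1935 = 3432

σ(1935) = 3432


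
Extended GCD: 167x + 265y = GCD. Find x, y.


Tabular extended Euclidean (each row: r = 167*s + 265*t):
r=167, s=1, t=0
r=265, s=0, t=1
q=0: r=167, s=1, t=0   [167*(1) + 265*(0) = 167]
q=1: r=98, s=-1, t=1   [167*(-1) + 265*(1) = 98]
q=1: r=69, s=2, t=-1   [167*(2) + 265*(-1) = 69]
q=1: r=29, s=-3, t=2   [167*(-3) + 265*(2) = 29]
q=2: r=11, s=8, t=-5   [167*(8) + 265*(-5) = 11]
q=2: r=7, s=-19, t=12   [167*(-19) + 265*(12) = 7]
q=1: r=4, s=27, t=-17   [167*(27) + 265*(-17) = 4]
q=1: r=3, s=-46, t=29   [167*(-46) + 265*(29) = 3]
q=1: r=1, s=73, t=-46   [167*(73) + 265*(-46) = 1]
q=3: r=0, s=-265, t=167   [167*(-265) + 265*(167) = 0]
GCD = 1; from the row with r=1: x=73, y=-46
Check: 167*(73) + 265*(-46) = 12191 - 12190 = 1

GCD = 1, x = 73, y = -46


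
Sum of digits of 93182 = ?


9 + 3 + 1 + 8 + 2 = 23


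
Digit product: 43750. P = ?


4 × 3 × 7 × 5 × 0 = 0


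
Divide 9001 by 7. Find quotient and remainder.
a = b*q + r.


9001 = 7 * 1285 + 6
Check: 8995 + 6 = 9001

q = 1285, r = 6


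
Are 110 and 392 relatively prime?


Euclidean algorithm:
392 = 3 * 110 + 62
110 = 1 * 62 + 48
62 = 1 * 48 + 14
48 = 3 * 14 + 6
14 = 2 * 6 + 2
6 = 3 * 2 + 0
GCD(110, 392) = 2

No, not coprime (GCD = 2)


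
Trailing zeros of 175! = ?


floor(175/5) = 35
floor(175/25) = 7
floor(175/125) = 1
Total = 43

43 trailing zeros


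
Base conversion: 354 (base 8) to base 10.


354 (base 8) = 236 (decimal)
236 (decimal) = 236 (base 10)


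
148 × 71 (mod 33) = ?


148 × 71 = 10508
10508 mod 33 = 14


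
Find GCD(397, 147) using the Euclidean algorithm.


397 = 2 * 147 + 103
147 = 1 * 103 + 44
103 = 2 * 44 + 15
44 = 2 * 15 + 14
15 = 1 * 14 + 1
14 = 14 * 1 + 0
GCD = 1


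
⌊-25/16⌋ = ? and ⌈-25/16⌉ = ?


-25/16 = -1.5625
floor = -2
ceil = -1

floor = -2, ceil = -1


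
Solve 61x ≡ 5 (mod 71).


GCD(61, 71) = 1, unique solution
a^(-1) mod 71 = 7
x = 7 * 5 mod 71 = 35

x ≡ 35 (mod 71)


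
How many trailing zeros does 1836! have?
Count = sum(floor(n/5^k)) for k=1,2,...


floor(1836/5) = 367
floor(1836/25) = 73
floor(1836/125) = 14
floor(1836/625) = 2
Total = 456

456 trailing zeros


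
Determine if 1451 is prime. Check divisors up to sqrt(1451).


Check divisors up to sqrt(1451) = 38.0920
No divisors found.
1451 is prime.

Yes, 1451 is prime


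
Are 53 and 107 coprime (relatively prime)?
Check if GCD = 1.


Euclidean algorithm:
107 = 2 * 53 + 1
53 = 53 * 1 + 0
GCD(53, 107) = 1

Yes, coprime (GCD = 1)


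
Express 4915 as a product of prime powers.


4915 / 5 = 983
983 / 983 = 1
4915 = 5 × 983


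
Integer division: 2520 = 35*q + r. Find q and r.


2520 = 35 * 72 + 0
Check: 2520 + 0 = 2520

q = 72, r = 0


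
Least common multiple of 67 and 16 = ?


GCD(67, 16) = 1
LCM = 67*16/1 = 1072/1 = 1072

LCM = 1072


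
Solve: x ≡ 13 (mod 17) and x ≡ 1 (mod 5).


M = 17*5 = 85
M1 = M/17 = 5, M2 = M/5 = 17
M1^(-1) mod 17 = 7, M2^(-1) mod 5 = 3
x = 13*5*7 + 1*17*3 = 506
506 mod 85 = 81
Check: 81 mod 17 = 13 ✓, 81 mod 5 = 1 ✓

x ≡ 81 (mod 85)


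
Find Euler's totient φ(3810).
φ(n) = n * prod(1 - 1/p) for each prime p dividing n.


3810 = 2 × 3 × 5 × 127
Prime factors: 2, 3, 5, 127
φ(3810) = 3810 × (1-1/2) × (1-1/3) × (1-1/5) × (1-1/127)
= 3810 × 1/2 × 2/3 × 4/5 × 126/127 = 1008

φ(3810) = 1008


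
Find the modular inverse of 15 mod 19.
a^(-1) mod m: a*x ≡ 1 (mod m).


Use the extended Euclidean algorithm on (19, 15); each row r = 19*s + 15*t:
r=19, s=1, t=0
r=15, s=0, t=1
q=1: r=4, s=1, t=-1   [19*(1) + 15*(-1) = 4]
q=3: r=3, s=-3, t=4   [19*(-3) + 15*(4) = 3]
q=1: r=1, s=4, t=-5   [19*(4) + 15*(-5) = 1]
q=3: r=0, s=-15, t=19   [19*(-15) + 15*(19) = 0]
GCD = 1 with t = -5, so 15*(-5) ≡ 1 (mod 19)
Inverse = -5 mod 19 = 14
Check: 15 * 14 = 210 ≡ 1 (mod 19)

15^(-1) ≡ 14 (mod 19)


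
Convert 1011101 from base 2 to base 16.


1011101 (base 2) = 93 (decimal)
93 (decimal) = 5D (base 16)


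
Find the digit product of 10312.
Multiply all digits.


1 × 0 × 3 × 1 × 2 = 0


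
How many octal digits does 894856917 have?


894856917 in base 8 = 6525467325
Number of digits = 10

10 digits (base 8)


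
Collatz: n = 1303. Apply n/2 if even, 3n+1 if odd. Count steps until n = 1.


1303 → 3910 → 1955 → 5866 → 2933 → 8800 → 4400 → 2200 → 1100 → 550 → 275 → 826 → 413 → 1240 → 620 → 310 → 155 → 466 → 233 → 700 → 350 → 175 → 526 → 263 → 790 → 395 → 1186 → 593 → 1780 → 890 → 445 → 1336 → 668 → 334 → 167 → 502 → 251 → 754 → 377 → 1132 → 566 → 283 → 850 → 425 → 1276 → 638 → 319 → 958 → 479 → 1438 → 719 → 2158 → 1079 → 3238 → 1619 → 4858 → 2429 → 7288 → 3644 → 1822 → 911 → 2734 → 1367 → 4102 → 2051 → 6154 → 3077 → 9232 → 4616 → 2308 → 1154 → 577 → 1732 → 866 → 433 → 1300 → 650 → 325 → 976 → 488 → 244 → 122 → 61 → 184 → 92 → 46 → 23 → 70 → 35 → 106 → 53 → 160 → 80 → 40 → 20 → 10 → 5 → 16 → 8 → 4 → 2 → 1
Total steps = 101

101 steps


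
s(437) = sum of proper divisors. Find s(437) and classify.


Proper divisors: 1, 19, 23
Sum = 1 + 19 + 23 = 43
43 < 437 → deficient

s(437) = 43 (deficient)


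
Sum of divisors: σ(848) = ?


Divisors of 848: 1, 2, 4, 8, 16, 53, 106, 212, 424, 848
Sum = 1 + 2 + 4 + 8 + 16 + 53 + 106 + 212 + 424 + 848 = 1674

σ(848) = 1674


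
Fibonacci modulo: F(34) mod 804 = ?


F(k) mod 804 for k=1..34:
1, 1, 2, 3, 5, 8, 13, 21, 34, 55, 89, 144, 233, 377, 610, 183, 793, 172, 161, 333, 494, 23, 517, 540, 253, 793, 242, 231, 473, 704, 373, 273, 646, 115
F(34) mod 804 = 115


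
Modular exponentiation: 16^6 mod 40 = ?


16^1 mod 40 = 16
16^2 mod 40 = 16
16^3 mod 40 = 16
16^4 mod 40 = 16
16^5 mod 40 = 16
16^6 mod 40 = 16


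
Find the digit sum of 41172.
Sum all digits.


4 + 1 + 1 + 7 + 2 = 15


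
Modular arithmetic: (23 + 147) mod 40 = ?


23 + 147 = 170
170 mod 40 = 10


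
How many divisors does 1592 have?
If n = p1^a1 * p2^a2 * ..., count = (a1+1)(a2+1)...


1592 = 2^3 × 199^1
d(1592) = (3+1) × (1+1) = 8

8 divisors


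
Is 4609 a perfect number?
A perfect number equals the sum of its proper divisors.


Proper divisors of 4609: 1, 11, 419
Sum = 1 + 11 + 419 = 431

No, 4609 is not perfect (431 ≠ 4609)


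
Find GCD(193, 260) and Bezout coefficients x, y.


Tabular extended Euclidean (each row: r = 193*s + 260*t):
r=193, s=1, t=0
r=260, s=0, t=1
q=0: r=193, s=1, t=0   [193*(1) + 260*(0) = 193]
q=1: r=67, s=-1, t=1   [193*(-1) + 260*(1) = 67]
q=2: r=59, s=3, t=-2   [193*(3) + 260*(-2) = 59]
q=1: r=8, s=-4, t=3   [193*(-4) + 260*(3) = 8]
q=7: r=3, s=31, t=-23   [193*(31) + 260*(-23) = 3]
q=2: r=2, s=-66, t=49   [193*(-66) + 260*(49) = 2]
q=1: r=1, s=97, t=-72   [193*(97) + 260*(-72) = 1]
q=2: r=0, s=-260, t=193   [193*(-260) + 260*(193) = 0]
GCD = 1; from the row with r=1: x=97, y=-72
Check: 193*(97) + 260*(-72) = 18721 - 18720 = 1

GCD = 1, x = 97, y = -72


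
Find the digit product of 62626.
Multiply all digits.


6 × 2 × 6 × 2 × 6 = 864


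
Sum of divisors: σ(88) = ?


Divisors of 88: 1, 2, 4, 8, 11, 22, 44, 88
Sum = 1 + 2 + 4 + 8 + 11 + 22 + 44 + 88 = 180

σ(88) = 180


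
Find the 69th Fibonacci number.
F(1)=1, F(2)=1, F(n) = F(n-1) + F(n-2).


Sequence: 1, 1, 2, 3, 5, 8, 13, 21, 34, 55, 89, 144, 233, 377, 610, 987, 1597, 2584, 4181, 6765, 10946, 17711, 28657, 46368, 75025, 121393, 196418, 317811, 514229, 832040, 1346269, 2178309, 3524578, 5702887, 9227465, 14930352, 24157817, 39088169, 63245986, 102334155, 165580141, 267914296, 433494437, 701408733, 1134903170, 1836311903, 2971215073, 4807526976, 7778742049, 12586269025, 20365011074, 32951280099, 53316291173, 86267571272, 139583862445, 225851433717, 365435296162, 591286729879, 956722026041, 1548008755920, 2504730781961, 4052739537881, 6557470319842, 10610209857723, 17167680177565, 27777890035288, 44945570212853, 72723460248141, 117669030460994
F(69) = 117669030460994


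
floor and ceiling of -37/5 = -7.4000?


-37/5 = -7.4000
floor = -8
ceil = -7

floor = -8, ceil = -7


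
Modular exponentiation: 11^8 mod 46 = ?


11^1 mod 46 = 11
11^2 mod 46 = 29
11^3 mod 46 = 43
11^4 mod 46 = 13
11^5 mod 46 = 5
11^6 mod 46 = 9
11^7 mod 46 = 7
11^8 mod 46 = 31


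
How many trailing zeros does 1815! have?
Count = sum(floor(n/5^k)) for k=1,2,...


floor(1815/5) = 363
floor(1815/25) = 72
floor(1815/125) = 14
floor(1815/625) = 2
Total = 451

451 trailing zeros


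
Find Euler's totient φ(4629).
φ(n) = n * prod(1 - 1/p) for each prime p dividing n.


4629 = 3 × 1543
Prime factors: 3, 1543
φ(4629) = 4629 × (1-1/3) × (1-1/1543)
= 4629 × 2/3 × 1542/1543 = 3084

φ(4629) = 3084


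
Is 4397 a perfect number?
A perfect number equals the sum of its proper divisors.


Proper divisors of 4397: 1
Sum = 1 = 1

No, 4397 is not perfect (1 ≠ 4397)


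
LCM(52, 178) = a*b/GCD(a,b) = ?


GCD(52, 178) = 2
LCM = 52*178/2 = 9256/2 = 4628

LCM = 4628


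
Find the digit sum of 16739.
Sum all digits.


1 + 6 + 7 + 3 + 9 = 26


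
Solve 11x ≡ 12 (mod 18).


GCD(11, 18) = 1, unique solution
a^(-1) mod 18 = 5
x = 5 * 12 mod 18 = 6

x ≡ 6 (mod 18)


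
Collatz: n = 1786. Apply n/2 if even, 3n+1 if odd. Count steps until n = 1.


1786 → 893 → 2680 → 1340 → 670 → 335 → 1006 → 503 → 1510 → 755 → 2266 → 1133 → 3400 → 1700 → 850 → 425 → 1276 → 638 → 319 → 958 → 479 → 1438 → 719 → 2158 → 1079 → 3238 → 1619 → 4858 → 2429 → 7288 → 3644 → 1822 → 911 → 2734 → 1367 → 4102 → 2051 → 6154 → 3077 → 9232 → 4616 → 2308 → 1154 → 577 → 1732 → 866 → 433 → 1300 → 650 → 325 → 976 → 488 → 244 → 122 → 61 → 184 → 92 → 46 → 23 → 70 → 35 → 106 → 53 → 160 → 80 → 40 → 20 → 10 → 5 → 16 → 8 → 4 → 2 → 1
Total steps = 73

73 steps


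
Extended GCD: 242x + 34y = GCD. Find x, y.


Tabular extended Euclidean (each row: r = 242*s + 34*t):
r=242, s=1, t=0
r=34, s=0, t=1
q=7: r=4, s=1, t=-7   [242*(1) + 34*(-7) = 4]
q=8: r=2, s=-8, t=57   [242*(-8) + 34*(57) = 2]
q=2: r=0, s=17, t=-121   [242*(17) + 34*(-121) = 0]
GCD = 2; from the row with r=2: x=-8, y=57
Check: 242*(-8) + 34*(57) = -1936 + 1938 = 2

GCD = 2, x = -8, y = 57


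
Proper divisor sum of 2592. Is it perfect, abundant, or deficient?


Proper divisors: 1, 2, 3, 4, 6, 8, 9, 12, 16, 18, 24, 27, 32, 36, 48, 54, 72, 81, 96, 108, 144, 162, 216, 288, 324, 432, 648, 864, 1296
Sum = 1 + 2 + 3 + 4 + 6 + 8 + 9 + 12 + 16 + 18 + 24 + 27 + 32 + 36 + 48 + 54 + 72 + 81 + 96 + 108 + 144 + 162 + 216 + 288 + 324 + 432 + 648 + 864 + 1296 = 5031
5031 > 2592 → abundant

s(2592) = 5031 (abundant)


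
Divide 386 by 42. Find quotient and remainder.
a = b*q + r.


386 = 42 * 9 + 8
Check: 378 + 8 = 386

q = 9, r = 8


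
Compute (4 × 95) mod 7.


4 × 95 = 380
380 mod 7 = 2


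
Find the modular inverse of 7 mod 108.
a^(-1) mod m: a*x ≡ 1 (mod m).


Use the extended Euclidean algorithm on (108, 7); each row r = 108*s + 7*t:
r=108, s=1, t=0
r=7, s=0, t=1
q=15: r=3, s=1, t=-15   [108*(1) + 7*(-15) = 3]
q=2: r=1, s=-2, t=31   [108*(-2) + 7*(31) = 1]
q=3: r=0, s=7, t=-108   [108*(7) + 7*(-108) = 0]
GCD = 1 with t = 31, so 7*(31) ≡ 1 (mod 108)
Inverse = 31 mod 108 = 31
Check: 7 * 31 = 217 ≡ 1 (mod 108)

7^(-1) ≡ 31 (mod 108)


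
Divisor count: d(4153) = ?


4153 = 4153^1
d(4153) = (1+1) = 2

2 divisors


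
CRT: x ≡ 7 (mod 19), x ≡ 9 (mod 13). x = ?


M = 19*13 = 247
M1 = M/19 = 13, M2 = M/13 = 19
M1^(-1) mod 19 = 3, M2^(-1) mod 13 = 11
x = 7*13*3 + 9*19*11 = 2154
2154 mod 247 = 178
Check: 178 mod 19 = 7 ✓, 178 mod 13 = 9 ✓

x ≡ 178 (mod 247)


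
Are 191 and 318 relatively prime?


Euclidean algorithm:
318 = 1 * 191 + 127
191 = 1 * 127 + 64
127 = 1 * 64 + 63
64 = 1 * 63 + 1
63 = 63 * 1 + 0
GCD(191, 318) = 1

Yes, coprime (GCD = 1)


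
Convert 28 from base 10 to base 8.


28 (base 10) = 28 (decimal)
28 (decimal) = 34 (base 8)


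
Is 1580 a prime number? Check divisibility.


1580 / 2 = 790 (exact division)
1580 is NOT prime.

No, 1580 is not prime


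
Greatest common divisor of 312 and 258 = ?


312 = 1 * 258 + 54
258 = 4 * 54 + 42
54 = 1 * 42 + 12
42 = 3 * 12 + 6
12 = 2 * 6 + 0
GCD = 6


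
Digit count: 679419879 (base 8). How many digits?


679419879 in base 8 = 5037617747
Number of digits = 10

10 digits (base 8)


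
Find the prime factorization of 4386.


4386 / 2 = 2193
2193 / 3 = 731
731 / 17 = 43
43 / 43 = 1
4386 = 2 × 3 × 17 × 43


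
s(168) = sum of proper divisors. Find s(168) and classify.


Proper divisors: 1, 2, 3, 4, 6, 7, 8, 12, 14, 21, 24, 28, 42, 56, 84
Sum = 1 + 2 + 3 + 4 + 6 + 7 + 8 + 12 + 14 + 21 + 24 + 28 + 42 + 56 + 84 = 312
312 > 168 → abundant

s(168) = 312 (abundant)


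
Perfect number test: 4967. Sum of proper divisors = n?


Proper divisors of 4967: 1
Sum = 1 = 1

No, 4967 is not perfect (1 ≠ 4967)


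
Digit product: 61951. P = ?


6 × 1 × 9 × 5 × 1 = 270


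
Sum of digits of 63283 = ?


6 + 3 + 2 + 8 + 3 = 22


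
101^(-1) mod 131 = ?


Use the extended Euclidean algorithm on (131, 101); each row r = 131*s + 101*t:
r=131, s=1, t=0
r=101, s=0, t=1
q=1: r=30, s=1, t=-1   [131*(1) + 101*(-1) = 30]
q=3: r=11, s=-3, t=4   [131*(-3) + 101*(4) = 11]
q=2: r=8, s=7, t=-9   [131*(7) + 101*(-9) = 8]
q=1: r=3, s=-10, t=13   [131*(-10) + 101*(13) = 3]
q=2: r=2, s=27, t=-35   [131*(27) + 101*(-35) = 2]
q=1: r=1, s=-37, t=48   [131*(-37) + 101*(48) = 1]
q=2: r=0, s=101, t=-131   [131*(101) + 101*(-131) = 0]
GCD = 1 with t = 48, so 101*(48) ≡ 1 (mod 131)
Inverse = 48 mod 131 = 48
Check: 101 * 48 = 4848 ≡ 1 (mod 131)

101^(-1) ≡ 48 (mod 131)


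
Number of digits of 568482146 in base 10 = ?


568482146 has 9 digits in base 10
floor(log10(568482146)) + 1 = floor(8.7547) + 1 = 9

9 digits (base 10)


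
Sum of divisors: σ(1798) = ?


Divisors of 1798: 1, 2, 29, 31, 58, 62, 899, 1798
Sum = 1 + 2 + 29 + 31 + 58 + 62 + 899 + 1798 = 2880

σ(1798) = 2880


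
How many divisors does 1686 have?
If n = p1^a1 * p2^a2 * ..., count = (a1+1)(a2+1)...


1686 = 2^1 × 3^1 × 281^1
d(1686) = (1+1) × (1+1) × (1+1) = 8

8 divisors


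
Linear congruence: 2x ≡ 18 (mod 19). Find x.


GCD(2, 19) = 1, unique solution
a^(-1) mod 19 = 10
x = 10 * 18 mod 19 = 9

x ≡ 9 (mod 19)


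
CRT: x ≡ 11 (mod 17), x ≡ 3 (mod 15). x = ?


M = 17*15 = 255
M1 = M/17 = 15, M2 = M/15 = 17
M1^(-1) mod 17 = 8, M2^(-1) mod 15 = 8
x = 11*15*8 + 3*17*8 = 1728
1728 mod 255 = 198
Check: 198 mod 17 = 11 ✓, 198 mod 15 = 3 ✓

x ≡ 198 (mod 255)


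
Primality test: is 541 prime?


Check divisors up to sqrt(541) = 23.2594
No divisors found.
541 is prime.

Yes, 541 is prime


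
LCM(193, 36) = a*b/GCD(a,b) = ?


GCD(193, 36) = 1
LCM = 193*36/1 = 6948/1 = 6948

LCM = 6948


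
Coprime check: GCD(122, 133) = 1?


Euclidean algorithm:
133 = 1 * 122 + 11
122 = 11 * 11 + 1
11 = 11 * 1 + 0
GCD(122, 133) = 1

Yes, coprime (GCD = 1)


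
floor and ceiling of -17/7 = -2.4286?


-17/7 = -2.4286
floor = -3
ceil = -2

floor = -3, ceil = -2


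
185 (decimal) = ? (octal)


185 (base 10) = 185 (decimal)
185 (decimal) = 271 (base 8)


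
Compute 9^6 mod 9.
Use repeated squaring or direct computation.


9^1 mod 9 = 0
9^2 mod 9 = 0
9^3 mod 9 = 0
9^4 mod 9 = 0
9^5 mod 9 = 0
9^6 mod 9 = 0


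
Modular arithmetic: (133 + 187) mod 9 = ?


133 + 187 = 320
320 mod 9 = 5


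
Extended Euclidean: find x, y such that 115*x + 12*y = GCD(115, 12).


Tabular extended Euclidean (each row: r = 115*s + 12*t):
r=115, s=1, t=0
r=12, s=0, t=1
q=9: r=7, s=1, t=-9   [115*(1) + 12*(-9) = 7]
q=1: r=5, s=-1, t=10   [115*(-1) + 12*(10) = 5]
q=1: r=2, s=2, t=-19   [115*(2) + 12*(-19) = 2]
q=2: r=1, s=-5, t=48   [115*(-5) + 12*(48) = 1]
q=2: r=0, s=12, t=-115   [115*(12) + 12*(-115) = 0]
GCD = 1; from the row with r=1: x=-5, y=48
Check: 115*(-5) + 12*(48) = -575 + 576 = 1

GCD = 1, x = -5, y = 48


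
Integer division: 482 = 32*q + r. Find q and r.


482 = 32 * 15 + 2
Check: 480 + 2 = 482

q = 15, r = 2


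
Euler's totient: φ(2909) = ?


2909 = 2909
Prime factors: 2909
φ(2909) = 2909 × (1-1/2909)
= 2909 × 2908/2909 = 2908

φ(2909) = 2908


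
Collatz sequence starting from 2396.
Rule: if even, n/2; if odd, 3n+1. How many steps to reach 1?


2396 → 1198 → 599 → 1798 → 899 → 2698 → 1349 → 4048 → 2024 → 1012 → 506 → 253 → 760 → 380 → 190 → 95 → 286 → 143 → 430 → 215 → 646 → 323 → 970 → 485 → 1456 → 728 → 364 → 182 → 91 → 274 → 137 → 412 → 206 → 103 → 310 → 155 → 466 → 233 → 700 → 350 → 175 → 526 → 263 → 790 → 395 → 1186 → 593 → 1780 → 890 → 445 → 1336 → 668 → 334 → 167 → 502 → 251 → 754 → 377 → 1132 → 566 → 283 → 850 → 425 → 1276 → 638 → 319 → 958 → 479 → 1438 → 719 → 2158 → 1079 → 3238 → 1619 → 4858 → 2429 → 7288 → 3644 → 1822 → 911 → 2734 → 1367 → 4102 → 2051 → 6154 → 3077 → 9232 → 4616 → 2308 → 1154 → 577 → 1732 → 866 → 433 → 1300 → 650 → 325 → 976 → 488 → 244 → 122 → 61 → 184 → 92 → 46 → 23 → 70 → 35 → 106 → 53 → 160 → 80 → 40 → 20 → 10 → 5 → 16 → 8 → 4 → 2 → 1
Total steps = 120

120 steps


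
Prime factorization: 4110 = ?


4110 / 2 = 2055
2055 / 3 = 685
685 / 5 = 137
137 / 137 = 1
4110 = 2 × 3 × 5 × 137


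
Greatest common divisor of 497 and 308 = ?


497 = 1 * 308 + 189
308 = 1 * 189 + 119
189 = 1 * 119 + 70
119 = 1 * 70 + 49
70 = 1 * 49 + 21
49 = 2 * 21 + 7
21 = 3 * 7 + 0
GCD = 7


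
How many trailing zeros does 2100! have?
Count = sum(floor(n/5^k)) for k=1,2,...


floor(2100/5) = 420
floor(2100/25) = 84
floor(2100/125) = 16
floor(2100/625) = 3
Total = 523

523 trailing zeros


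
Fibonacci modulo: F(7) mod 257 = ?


F(k) mod 257 for k=1..7:
1, 1, 2, 3, 5, 8, 13
F(7) mod 257 = 13


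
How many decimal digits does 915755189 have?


915755189 has 9 digits in base 10
floor(log10(915755189)) + 1 = floor(8.9618) + 1 = 9

9 digits (base 10)


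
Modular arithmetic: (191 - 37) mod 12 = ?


191 - 37 = 154
154 mod 12 = 10


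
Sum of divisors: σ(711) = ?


Divisors of 711: 1, 3, 9, 79, 237, 711
Sum = 1 + 3 + 9 + 79 + 237 + 711 = 1040

σ(711) = 1040


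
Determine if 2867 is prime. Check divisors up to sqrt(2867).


2867 / 47 = 61 (exact division)
2867 is NOT prime.

No, 2867 is not prime


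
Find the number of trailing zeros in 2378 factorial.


floor(2378/5) = 475
floor(2378/25) = 95
floor(2378/125) = 19
floor(2378/625) = 3
Total = 592

592 trailing zeros


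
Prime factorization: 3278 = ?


3278 / 2 = 1639
1639 / 11 = 149
149 / 149 = 1
3278 = 2 × 11 × 149


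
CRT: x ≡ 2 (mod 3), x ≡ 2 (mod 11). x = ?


M = 3*11 = 33
M1 = M/3 = 11, M2 = M/11 = 3
M1^(-1) mod 3 = 2, M2^(-1) mod 11 = 4
x = 2*11*2 + 2*3*4 = 68
68 mod 33 = 2
Check: 2 mod 3 = 2 ✓, 2 mod 11 = 2 ✓

x ≡ 2 (mod 33)


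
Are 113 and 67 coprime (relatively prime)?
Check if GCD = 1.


Euclidean algorithm:
113 = 1 * 67 + 46
67 = 1 * 46 + 21
46 = 2 * 21 + 4
21 = 5 * 4 + 1
4 = 4 * 1 + 0
GCD(113, 67) = 1

Yes, coprime (GCD = 1)


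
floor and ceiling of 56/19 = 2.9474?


56/19 = 2.9474
floor = 2
ceil = 3

floor = 2, ceil = 3


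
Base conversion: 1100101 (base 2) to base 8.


1100101 (base 2) = 101 (decimal)
101 (decimal) = 145 (base 8)


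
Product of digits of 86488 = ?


8 × 6 × 4 × 8 × 8 = 12288
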